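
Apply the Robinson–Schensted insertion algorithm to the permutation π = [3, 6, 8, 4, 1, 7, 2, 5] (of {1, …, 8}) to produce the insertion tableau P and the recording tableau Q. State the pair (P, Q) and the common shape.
P = [1, 2, 5] / [3, 4, 7] / [6, 8];  Q = [1, 2, 3] / [4, 6, 8] / [5, 7];  common shape = (3, 3, 2)

Row-insert the values π_1, π_2, … into P one at a time, bumping the leftmost entry strictly greater than the inserted value down to the next row. The recording tableau Q records, in position (i, j), the step at which that cell was added to P.
  Insert 3 (step 1): P = [3];  Q = [1]
  Insert 6 (step 2): P = [3, 6];  Q = [1, 2]
  Insert 8 (step 3): P = [3, 6, 8];  Q = [1, 2, 3]
  Insert 4 (step 4): P = [3, 4, 8] / [6];  Q = [1, 2, 3] / [4]
  Insert 1 (step 5): P = [1, 4, 8] / [3] / [6];  Q = [1, 2, 3] / [4] / [5]
  Insert 7 (step 6): P = [1, 4, 7] / [3, 8] / [6];  Q = [1, 2, 3] / [4, 6] / [5]
  Insert 2 (step 7): P = [1, 2, 7] / [3, 4] / [6, 8];  Q = [1, 2, 3] / [4, 6] / [5, 7]
  Insert 5 (step 8): P = [1, 2, 5] / [3, 4, 7] / [6, 8];  Q = [1, 2, 3] / [4, 6, 8] / [5, 7]
Final shape: (3, 3, 2).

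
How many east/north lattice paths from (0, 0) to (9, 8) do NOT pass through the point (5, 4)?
Number of paths = 15490

Total paths from (0, 0) to (9, 8): C(17, 9) = 24310. Paths through (5, 4): (paths (0, 0) → (5, 4)) × (paths (5, 4) → (9, 8)) = C(9, 5) · C(8, 4) = 126 · 70 = 8820. Avoidance count = 24310 − 8820 = 15490.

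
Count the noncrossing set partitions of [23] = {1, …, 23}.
C_23 = 343059613650

These noncrossing partitions are counted by the Catalan number C_n = (1/(n + 1)) · C(2n, n). For n = 23: C_23 = (1/24) · C(46, 23) = 8233430727600/24 = 343059613650.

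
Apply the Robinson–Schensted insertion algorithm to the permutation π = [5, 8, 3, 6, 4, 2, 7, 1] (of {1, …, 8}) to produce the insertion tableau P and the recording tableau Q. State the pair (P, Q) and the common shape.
P = [1, 4, 7] / [2, 6] / [3] / [5] / [8];  Q = [1, 2, 7] / [3, 4] / [5] / [6] / [8];  common shape = (3, 2, 1, 1, 1)

Row-insert the values π_1, π_2, … into P one at a time, bumping the leftmost entry strictly greater than the inserted value down to the next row. The recording tableau Q records, in position (i, j), the step at which that cell was added to P.
  Insert 5 (step 1): P = [5];  Q = [1]
  Insert 8 (step 2): P = [5, 8];  Q = [1, 2]
  Insert 3 (step 3): P = [3, 8] / [5];  Q = [1, 2] / [3]
  Insert 6 (step 4): P = [3, 6] / [5, 8];  Q = [1, 2] / [3, 4]
  Insert 4 (step 5): P = [3, 4] / [5, 6] / [8];  Q = [1, 2] / [3, 4] / [5]
  Insert 2 (step 6): P = [2, 4] / [3, 6] / [5] / [8];  Q = [1, 2] / [3, 4] / [5] / [6]
  Insert 7 (step 7): P = [2, 4, 7] / [3, 6] / [5] / [8];  Q = [1, 2, 7] / [3, 4] / [5] / [6]
  Insert 1 (step 8): P = [1, 4, 7] / [2, 6] / [3] / [5] / [8];  Q = [1, 2, 7] / [3, 4] / [5] / [6] / [8]
Final shape: (3, 2, 1, 1, 1).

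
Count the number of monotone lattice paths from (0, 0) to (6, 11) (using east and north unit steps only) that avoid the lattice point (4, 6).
Number of paths = 7966

Total paths from (0, 0) to (6, 11): C(17, 6) = 12376. Paths through (4, 6): (paths (0, 0) → (4, 6)) × (paths (4, 6) → (6, 11)) = C(10, 4) · C(7, 2) = 210 · 21 = 4410. Avoidance count = 12376 − 4410 = 7966.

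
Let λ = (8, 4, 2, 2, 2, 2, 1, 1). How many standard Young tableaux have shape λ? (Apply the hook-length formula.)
# SYT of shape (8, 4, 2, 2, 2, 2, 1, 1) = 1097450640

Hook-length formula: f^λ = n! / Π hook(c), product over all cells c of the Young diagram. For λ = (8, 4, 2, 2, 2, 2, 1, 1), n = 22 boxes. Hook lengths by row (left-to-right, top-to-bottom): [15, 12, 7, 6, 4, 3, 2, 1]; [10, 7, 2, 1]; [7, 4]; [6, 3]; [5, 2]; [4, 1]; [2]; [1]. Product of hooks = 1024192512000. So f^λ = 22! / 1024192512000 = 1124000727777607680000 / 1024192512000 = 1097450640.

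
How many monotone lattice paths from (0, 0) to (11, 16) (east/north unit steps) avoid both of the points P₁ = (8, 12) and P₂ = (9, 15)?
Number of paths = 6218073

Inclusion–exclusion. Total paths: C(27, 11) = 13037895. Through P₁: C(20, 8)·C(7, 3) = 4408950. Through P₂: C(24, 9)·C(3, 2) = 3922512. Since P₁ is strictly southwest of P₂, a monotone path through both must visit P₁ then P₂; paths through both = C(20, 8)·C(4, 1)·C(3, 2) = 1511640. Avoid both = 13037895 − 4408950 − 3922512 + 1511640 = 6218073.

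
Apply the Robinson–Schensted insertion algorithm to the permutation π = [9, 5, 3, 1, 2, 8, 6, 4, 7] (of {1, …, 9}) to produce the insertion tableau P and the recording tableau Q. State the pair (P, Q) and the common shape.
P = [1, 2, 4, 7] / [3, 6] / [5, 8] / [9];  Q = [1, 5, 6, 9] / [2, 7] / [3, 8] / [4];  common shape = (4, 2, 2, 1)

Row-insert the values π_1, π_2, … into P one at a time, bumping the leftmost entry strictly greater than the inserted value down to the next row. The recording tableau Q records, in position (i, j), the step at which that cell was added to P.
  Insert 9 (step 1): P = [9];  Q = [1]
  Insert 5 (step 2): P = [5] / [9];  Q = [1] / [2]
  Insert 3 (step 3): P = [3] / [5] / [9];  Q = [1] / [2] / [3]
  Insert 1 (step 4): P = [1] / [3] / [5] / [9];  Q = [1] / [2] / [3] / [4]
  Insert 2 (step 5): P = [1, 2] / [3] / [5] / [9];  Q = [1, 5] / [2] / [3] / [4]
  Insert 8 (step 6): P = [1, 2, 8] / [3] / [5] / [9];  Q = [1, 5, 6] / [2] / [3] / [4]
  Insert 6 (step 7): P = [1, 2, 6] / [3, 8] / [5] / [9];  Q = [1, 5, 6] / [2, 7] / [3] / [4]
  Insert 4 (step 8): P = [1, 2, 4] / [3, 6] / [5, 8] / [9];  Q = [1, 5, 6] / [2, 7] / [3, 8] / [4]
  Insert 7 (step 9): P = [1, 2, 4, 7] / [3, 6] / [5, 8] / [9];  Q = [1, 5, 6, 9] / [2, 7] / [3, 8] / [4]
Final shape: (4, 2, 2, 1).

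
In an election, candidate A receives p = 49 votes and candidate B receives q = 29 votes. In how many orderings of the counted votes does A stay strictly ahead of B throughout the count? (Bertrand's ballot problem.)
Strict-lead orderings = 539886351925538794000

Total orderings of the 78 votes with 49 for A: C(78, 49) = 2105556772509601296600. By the Bertrand ballot formula (Cycle Lemma / reflection principle), the number of orderings in which A is strictly ahead of B throughout is (p − q)/(p + q) · C(p + q, p) = (49 − 29)/(49 + 29) · 2105556772509601296600 = 539886351925538794000.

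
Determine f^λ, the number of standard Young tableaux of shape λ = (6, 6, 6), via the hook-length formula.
# SYT of shape (6, 6, 6) = 87516

Hook-length formula: f^λ = n! / Π hook(c), product over all cells c of the Young diagram. For λ = (6, 6, 6), n = 18 boxes. Hook lengths by row (left-to-right, top-to-bottom): [8, 7, 6, 5, 4, 3]; [7, 6, 5, 4, 3, 2]; [6, 5, 4, 3, 2, 1]. Product of hooks = 73156608000. So f^λ = 18! / 73156608000 = 6402373705728000 / 73156608000 = 87516.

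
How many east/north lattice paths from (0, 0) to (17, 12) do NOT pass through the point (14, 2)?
Number of paths = 51861615

Total paths from (0, 0) to (17, 12): C(29, 17) = 51895935. Paths through (14, 2): (paths (0, 0) → (14, 2)) × (paths (14, 2) → (17, 12)) = C(16, 14) · C(13, 3) = 120 · 286 = 34320. Avoidance count = 51895935 − 34320 = 51861615.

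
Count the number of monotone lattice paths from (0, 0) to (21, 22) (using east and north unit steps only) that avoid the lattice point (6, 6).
Number of paths = 774350341680

Total paths from (0, 0) to (21, 22): C(43, 21) = 1052049481860. Paths through (6, 6): (paths (0, 0) → (6, 6)) × (paths (6, 6) → (21, 22)) = C(12, 6) · C(31, 15) = 924 · 300540195 = 277699140180. Avoidance count = 1052049481860 − 277699140180 = 774350341680.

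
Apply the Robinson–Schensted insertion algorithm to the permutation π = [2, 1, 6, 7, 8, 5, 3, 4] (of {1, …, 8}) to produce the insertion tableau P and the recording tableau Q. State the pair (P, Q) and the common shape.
P = [1, 3, 4, 8] / [2, 5, 7] / [6];  Q = [1, 3, 4, 5] / [2, 6, 8] / [7];  common shape = (4, 3, 1)

Row-insert the values π_1, π_2, … into P one at a time, bumping the leftmost entry strictly greater than the inserted value down to the next row. The recording tableau Q records, in position (i, j), the step at which that cell was added to P.
  Insert 2 (step 1): P = [2];  Q = [1]
  Insert 1 (step 2): P = [1] / [2];  Q = [1] / [2]
  Insert 6 (step 3): P = [1, 6] / [2];  Q = [1, 3] / [2]
  Insert 7 (step 4): P = [1, 6, 7] / [2];  Q = [1, 3, 4] / [2]
  Insert 8 (step 5): P = [1, 6, 7, 8] / [2];  Q = [1, 3, 4, 5] / [2]
  Insert 5 (step 6): P = [1, 5, 7, 8] / [2, 6];  Q = [1, 3, 4, 5] / [2, 6]
  Insert 3 (step 7): P = [1, 3, 7, 8] / [2, 5] / [6];  Q = [1, 3, 4, 5] / [2, 6] / [7]
  Insert 4 (step 8): P = [1, 3, 4, 8] / [2, 5, 7] / [6];  Q = [1, 3, 4, 5] / [2, 6, 8] / [7]
Final shape: (4, 3, 1).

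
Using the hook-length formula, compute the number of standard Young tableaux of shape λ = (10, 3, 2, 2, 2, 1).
# SYT of shape (10, 3, 2, 2, 2, 1) = 21829632

Hook-length formula: f^λ = n! / Π hook(c), product over all cells c of the Young diagram. For λ = (10, 3, 2, 2, 2, 1), n = 20 boxes. Hook lengths by row (left-to-right, top-to-bottom): [15, 13, 9, 7, 6, 5, 4, 3, 2, 1]; [7, 5, 1]; [5, 3]; [4, 2]; [3, 1]; [1]. Product of hooks = 111449520000. So f^λ = 20! / 111449520000 = 2432902008176640000 / 111449520000 = 21829632.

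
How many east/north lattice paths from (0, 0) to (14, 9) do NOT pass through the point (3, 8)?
Number of paths = 815210

Total paths from (0, 0) to (14, 9): C(23, 14) = 817190. Paths through (3, 8): (paths (0, 0) → (3, 8)) × (paths (3, 8) → (14, 9)) = C(11, 3) · C(12, 11) = 165 · 12 = 1980. Avoidance count = 817190 − 1980 = 815210.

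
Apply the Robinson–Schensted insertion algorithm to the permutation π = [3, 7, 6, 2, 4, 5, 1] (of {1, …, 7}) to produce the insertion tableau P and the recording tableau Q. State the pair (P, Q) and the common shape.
P = [1, 4, 5] / [2, 6] / [3] / [7];  Q = [1, 2, 6] / [3, 5] / [4] / [7];  common shape = (3, 2, 1, 1)

Row-insert the values π_1, π_2, … into P one at a time, bumping the leftmost entry strictly greater than the inserted value down to the next row. The recording tableau Q records, in position (i, j), the step at which that cell was added to P.
  Insert 3 (step 1): P = [3];  Q = [1]
  Insert 7 (step 2): P = [3, 7];  Q = [1, 2]
  Insert 6 (step 3): P = [3, 6] / [7];  Q = [1, 2] / [3]
  Insert 2 (step 4): P = [2, 6] / [3] / [7];  Q = [1, 2] / [3] / [4]
  Insert 4 (step 5): P = [2, 4] / [3, 6] / [7];  Q = [1, 2] / [3, 5] / [4]
  Insert 5 (step 6): P = [2, 4, 5] / [3, 6] / [7];  Q = [1, 2, 6] / [3, 5] / [4]
  Insert 1 (step 7): P = [1, 4, 5] / [2, 6] / [3] / [7];  Q = [1, 2, 6] / [3, 5] / [4] / [7]
Final shape: (3, 2, 1, 1).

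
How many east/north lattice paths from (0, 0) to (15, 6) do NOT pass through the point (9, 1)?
Number of paths = 49644

Total paths from (0, 0) to (15, 6): C(21, 15) = 54264. Paths through (9, 1): (paths (0, 0) → (9, 1)) × (paths (9, 1) → (15, 6)) = C(10, 9) · C(11, 6) = 10 · 462 = 4620. Avoidance count = 54264 − 4620 = 49644.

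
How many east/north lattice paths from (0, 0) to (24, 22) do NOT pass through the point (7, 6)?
Number of paths = 5888136977190

Total paths from (0, 0) to (24, 22): C(46, 24) = 7890371113950. Paths through (7, 6): (paths (0, 0) → (7, 6)) × (paths (7, 6) → (24, 22)) = C(13, 7) · C(33, 17) = 1716 · 1166803110 = 2002234136760. Avoidance count = 7890371113950 − 2002234136760 = 5888136977190.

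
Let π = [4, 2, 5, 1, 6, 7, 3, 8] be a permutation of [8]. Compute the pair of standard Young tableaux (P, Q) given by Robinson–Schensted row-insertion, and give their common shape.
P = [1, 3, 6, 7, 8] / [2, 5] / [4];  Q = [1, 3, 5, 6, 8] / [2, 7] / [4];  common shape = (5, 2, 1)

Row-insert the values π_1, π_2, … into P one at a time, bumping the leftmost entry strictly greater than the inserted value down to the next row. The recording tableau Q records, in position (i, j), the step at which that cell was added to P.
  Insert 4 (step 1): P = [4];  Q = [1]
  Insert 2 (step 2): P = [2] / [4];  Q = [1] / [2]
  Insert 5 (step 3): P = [2, 5] / [4];  Q = [1, 3] / [2]
  Insert 1 (step 4): P = [1, 5] / [2] / [4];  Q = [1, 3] / [2] / [4]
  Insert 6 (step 5): P = [1, 5, 6] / [2] / [4];  Q = [1, 3, 5] / [2] / [4]
  Insert 7 (step 6): P = [1, 5, 6, 7] / [2] / [4];  Q = [1, 3, 5, 6] / [2] / [4]
  Insert 3 (step 7): P = [1, 3, 6, 7] / [2, 5] / [4];  Q = [1, 3, 5, 6] / [2, 7] / [4]
  Insert 8 (step 8): P = [1, 3, 6, 7, 8] / [2, 5] / [4];  Q = [1, 3, 5, 6, 8] / [2, 7] / [4]
Final shape: (5, 2, 1).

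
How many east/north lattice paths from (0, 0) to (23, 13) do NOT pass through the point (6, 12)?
Number of paths = 2310455448

Total paths from (0, 0) to (23, 13): C(36, 23) = 2310789600. Paths through (6, 12): (paths (0, 0) → (6, 12)) × (paths (6, 12) → (23, 13)) = C(18, 6) · C(18, 17) = 18564 · 18 = 334152. Avoidance count = 2310789600 − 334152 = 2310455448.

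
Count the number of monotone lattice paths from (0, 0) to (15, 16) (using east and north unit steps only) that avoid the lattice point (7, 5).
Number of paths = 240679251

Total paths from (0, 0) to (15, 16): C(31, 15) = 300540195. Paths through (7, 5): (paths (0, 0) → (7, 5)) × (paths (7, 5) → (15, 16)) = C(12, 7) · C(19, 8) = 792 · 75582 = 59860944. Avoidance count = 300540195 − 59860944 = 240679251.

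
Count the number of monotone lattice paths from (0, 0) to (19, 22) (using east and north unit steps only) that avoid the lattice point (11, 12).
Number of paths = 185498441076

Total paths from (0, 0) to (19, 22): C(41, 19) = 244662670200. Paths through (11, 12): (paths (0, 0) → (11, 12)) × (paths (11, 12) → (19, 22)) = C(23, 11) · C(18, 8) = 1352078 · 43758 = 59164229124. Avoidance count = 244662670200 − 59164229124 = 185498441076.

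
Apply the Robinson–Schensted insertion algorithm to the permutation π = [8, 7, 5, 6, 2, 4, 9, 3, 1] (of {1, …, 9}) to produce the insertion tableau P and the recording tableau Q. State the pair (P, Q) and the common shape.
P = [1, 3, 9] / [2, 6] / [4] / [5] / [7] / [8];  Q = [1, 4, 7] / [2, 6] / [3] / [5] / [8] / [9];  common shape = (3, 2, 1, 1, 1, 1)

Row-insert the values π_1, π_2, … into P one at a time, bumping the leftmost entry strictly greater than the inserted value down to the next row. The recording tableau Q records, in position (i, j), the step at which that cell was added to P.
  Insert 8 (step 1): P = [8];  Q = [1]
  Insert 7 (step 2): P = [7] / [8];  Q = [1] / [2]
  Insert 5 (step 3): P = [5] / [7] / [8];  Q = [1] / [2] / [3]
  Insert 6 (step 4): P = [5, 6] / [7] / [8];  Q = [1, 4] / [2] / [3]
  Insert 2 (step 5): P = [2, 6] / [5] / [7] / [8];  Q = [1, 4] / [2] / [3] / [5]
  Insert 4 (step 6): P = [2, 4] / [5, 6] / [7] / [8];  Q = [1, 4] / [2, 6] / [3] / [5]
  Insert 9 (step 7): P = [2, 4, 9] / [5, 6] / [7] / [8];  Q = [1, 4, 7] / [2, 6] / [3] / [5]
  Insert 3 (step 8): P = [2, 3, 9] / [4, 6] / [5] / [7] / [8];  Q = [1, 4, 7] / [2, 6] / [3] / [5] / [8]
  Insert 1 (step 9): P = [1, 3, 9] / [2, 6] / [4] / [5] / [7] / [8];  Q = [1, 4, 7] / [2, 6] / [3] / [5] / [8] / [9]
Final shape: (3, 2, 1, 1, 1, 1).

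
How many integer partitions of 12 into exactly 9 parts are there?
p(12, 9 parts) = 3

Partitions of n into exactly k parts ↔ partitions of n − k into at most k parts (subtract 1 from each part). For n = 12, k = 9, the partitions are: 4+1+1+1+1+1+1+1+1, 3+2+1+1+1+1+1+1+1, 2+2+2+1+1+1+1+1+1. Count = 3.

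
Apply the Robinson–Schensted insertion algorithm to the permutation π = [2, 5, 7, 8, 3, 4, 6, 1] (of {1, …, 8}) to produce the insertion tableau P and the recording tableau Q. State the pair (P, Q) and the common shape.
P = [1, 3, 4, 6] / [2, 7, 8] / [5];  Q = [1, 2, 3, 4] / [5, 6, 7] / [8];  common shape = (4, 3, 1)

Row-insert the values π_1, π_2, … into P one at a time, bumping the leftmost entry strictly greater than the inserted value down to the next row. The recording tableau Q records, in position (i, j), the step at which that cell was added to P.
  Insert 2 (step 1): P = [2];  Q = [1]
  Insert 5 (step 2): P = [2, 5];  Q = [1, 2]
  Insert 7 (step 3): P = [2, 5, 7];  Q = [1, 2, 3]
  Insert 8 (step 4): P = [2, 5, 7, 8];  Q = [1, 2, 3, 4]
  Insert 3 (step 5): P = [2, 3, 7, 8] / [5];  Q = [1, 2, 3, 4] / [5]
  Insert 4 (step 6): P = [2, 3, 4, 8] / [5, 7];  Q = [1, 2, 3, 4] / [5, 6]
  Insert 6 (step 7): P = [2, 3, 4, 6] / [5, 7, 8];  Q = [1, 2, 3, 4] / [5, 6, 7]
  Insert 1 (step 8): P = [1, 3, 4, 6] / [2, 7, 8] / [5];  Q = [1, 2, 3, 4] / [5, 6, 7] / [8]
Final shape: (4, 3, 1).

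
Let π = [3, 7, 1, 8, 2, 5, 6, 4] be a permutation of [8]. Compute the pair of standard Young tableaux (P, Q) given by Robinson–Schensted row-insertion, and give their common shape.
P = [1, 2, 4, 6] / [3, 5, 8] / [7];  Q = [1, 2, 4, 7] / [3, 5, 6] / [8];  common shape = (4, 3, 1)

Row-insert the values π_1, π_2, … into P one at a time, bumping the leftmost entry strictly greater than the inserted value down to the next row. The recording tableau Q records, in position (i, j), the step at which that cell was added to P.
  Insert 3 (step 1): P = [3];  Q = [1]
  Insert 7 (step 2): P = [3, 7];  Q = [1, 2]
  Insert 1 (step 3): P = [1, 7] / [3];  Q = [1, 2] / [3]
  Insert 8 (step 4): P = [1, 7, 8] / [3];  Q = [1, 2, 4] / [3]
  Insert 2 (step 5): P = [1, 2, 8] / [3, 7];  Q = [1, 2, 4] / [3, 5]
  Insert 5 (step 6): P = [1, 2, 5] / [3, 7, 8];  Q = [1, 2, 4] / [3, 5, 6]
  Insert 6 (step 7): P = [1, 2, 5, 6] / [3, 7, 8];  Q = [1, 2, 4, 7] / [3, 5, 6]
  Insert 4 (step 8): P = [1, 2, 4, 6] / [3, 5, 8] / [7];  Q = [1, 2, 4, 7] / [3, 5, 6] / [8]
Final shape: (4, 3, 1).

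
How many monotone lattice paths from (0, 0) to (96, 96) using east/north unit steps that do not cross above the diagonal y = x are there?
C_96 = 3721443204405954385563870541379246659709506697378694300

These NE paths below the diagonal are counted by the Catalan number C_n = (1/(n + 1)) · C(2n, n). For n = 96: C_96 = (1/97) · C(192, 96) = 360979990827377575399695442513786925991822149645733347100/97 = 3721443204405954385563870541379246659709506697378694300.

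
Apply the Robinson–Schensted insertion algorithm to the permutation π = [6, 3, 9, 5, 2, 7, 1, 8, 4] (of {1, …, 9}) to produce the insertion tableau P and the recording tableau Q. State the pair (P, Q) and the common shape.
P = [1, 4, 7, 8] / [2, 5] / [3, 9] / [6];  Q = [1, 3, 6, 8] / [2, 4] / [5, 9] / [7];  common shape = (4, 2, 2, 1)

Row-insert the values π_1, π_2, … into P one at a time, bumping the leftmost entry strictly greater than the inserted value down to the next row. The recording tableau Q records, in position (i, j), the step at which that cell was added to P.
  Insert 6 (step 1): P = [6];  Q = [1]
  Insert 3 (step 2): P = [3] / [6];  Q = [1] / [2]
  Insert 9 (step 3): P = [3, 9] / [6];  Q = [1, 3] / [2]
  Insert 5 (step 4): P = [3, 5] / [6, 9];  Q = [1, 3] / [2, 4]
  Insert 2 (step 5): P = [2, 5] / [3, 9] / [6];  Q = [1, 3] / [2, 4] / [5]
  Insert 7 (step 6): P = [2, 5, 7] / [3, 9] / [6];  Q = [1, 3, 6] / [2, 4] / [5]
  Insert 1 (step 7): P = [1, 5, 7] / [2, 9] / [3] / [6];  Q = [1, 3, 6] / [2, 4] / [5] / [7]
  Insert 8 (step 8): P = [1, 5, 7, 8] / [2, 9] / [3] / [6];  Q = [1, 3, 6, 8] / [2, 4] / [5] / [7]
  Insert 4 (step 9): P = [1, 4, 7, 8] / [2, 5] / [3, 9] / [6];  Q = [1, 3, 6, 8] / [2, 4] / [5, 9] / [7]
Final shape: (4, 2, 2, 1).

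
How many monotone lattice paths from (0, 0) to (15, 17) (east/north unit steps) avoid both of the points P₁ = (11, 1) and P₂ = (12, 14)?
Number of paths = 372513940

Inclusion–exclusion. Total paths: C(32, 15) = 565722720. Through P₁: C(12, 11)·C(20, 4) = 58140. Through P₂: C(26, 12)·C(6, 3) = 193154000. Since P₁ is strictly southwest of P₂, a monotone path through both must visit P₁ then P₂; paths through both = C(12, 11)·C(14, 1)·C(6, 3) = 3360. Avoid both = 565722720 − 58140 − 193154000 + 3360 = 372513940.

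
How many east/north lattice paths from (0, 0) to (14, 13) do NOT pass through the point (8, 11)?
Number of paths = 17942004

Total paths from (0, 0) to (14, 13): C(27, 14) = 20058300. Paths through (8, 11): (paths (0, 0) → (8, 11)) × (paths (8, 11) → (14, 13)) = C(19, 8) · C(8, 6) = 75582 · 28 = 2116296. Avoidance count = 20058300 − 2116296 = 17942004.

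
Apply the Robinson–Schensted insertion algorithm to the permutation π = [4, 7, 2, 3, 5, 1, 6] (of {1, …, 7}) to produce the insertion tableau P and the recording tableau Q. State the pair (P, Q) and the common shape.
P = [1, 3, 5, 6] / [2, 7] / [4];  Q = [1, 2, 5, 7] / [3, 4] / [6];  common shape = (4, 2, 1)

Row-insert the values π_1, π_2, … into P one at a time, bumping the leftmost entry strictly greater than the inserted value down to the next row. The recording tableau Q records, in position (i, j), the step at which that cell was added to P.
  Insert 4 (step 1): P = [4];  Q = [1]
  Insert 7 (step 2): P = [4, 7];  Q = [1, 2]
  Insert 2 (step 3): P = [2, 7] / [4];  Q = [1, 2] / [3]
  Insert 3 (step 4): P = [2, 3] / [4, 7];  Q = [1, 2] / [3, 4]
  Insert 5 (step 5): P = [2, 3, 5] / [4, 7];  Q = [1, 2, 5] / [3, 4]
  Insert 1 (step 6): P = [1, 3, 5] / [2, 7] / [4];  Q = [1, 2, 5] / [3, 4] / [6]
  Insert 6 (step 7): P = [1, 3, 5, 6] / [2, 7] / [4];  Q = [1, 2, 5, 7] / [3, 4] / [6]
Final shape: (4, 2, 1).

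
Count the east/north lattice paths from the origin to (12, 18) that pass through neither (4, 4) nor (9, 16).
Number of paths = 48011175

Inclusion–exclusion. Total paths: C(30, 12) = 86493225. Through P₁: C(8, 4)·C(22, 8) = 22383900. Through P₂: C(25, 9)·C(5, 3) = 20429750. Since P₁ is strictly southwest of P₂, a monotone path through both must visit P₁ then P₂; paths through both = C(8, 4)·C(17, 5)·C(5, 3) = 4331600. Avoid both = 86493225 − 22383900 − 20429750 + 4331600 = 48011175.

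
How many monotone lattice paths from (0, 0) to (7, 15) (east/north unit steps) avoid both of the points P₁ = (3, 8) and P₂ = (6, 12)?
Number of paths = 64938

Inclusion–exclusion. Total paths: C(22, 7) = 170544. Through P₁: C(11, 3)·C(11, 4) = 54450. Through P₂: C(18, 6)·C(4, 1) = 74256. Since P₁ is strictly southwest of P₂, a monotone path through both must visit P₁ then P₂; paths through both = C(11, 3)·C(7, 3)·C(4, 1) = 23100. Avoid both = 170544 − 54450 − 74256 + 23100 = 64938.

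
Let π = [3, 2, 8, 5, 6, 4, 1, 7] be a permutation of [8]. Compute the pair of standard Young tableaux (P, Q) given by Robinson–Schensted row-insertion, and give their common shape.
P = [1, 4, 6, 7] / [2, 5] / [3] / [8];  Q = [1, 3, 5, 8] / [2, 4] / [6] / [7];  common shape = (4, 2, 1, 1)

Row-insert the values π_1, π_2, … into P one at a time, bumping the leftmost entry strictly greater than the inserted value down to the next row. The recording tableau Q records, in position (i, j), the step at which that cell was added to P.
  Insert 3 (step 1): P = [3];  Q = [1]
  Insert 2 (step 2): P = [2] / [3];  Q = [1] / [2]
  Insert 8 (step 3): P = [2, 8] / [3];  Q = [1, 3] / [2]
  Insert 5 (step 4): P = [2, 5] / [3, 8];  Q = [1, 3] / [2, 4]
  Insert 6 (step 5): P = [2, 5, 6] / [3, 8];  Q = [1, 3, 5] / [2, 4]
  Insert 4 (step 6): P = [2, 4, 6] / [3, 5] / [8];  Q = [1, 3, 5] / [2, 4] / [6]
  Insert 1 (step 7): P = [1, 4, 6] / [2, 5] / [3] / [8];  Q = [1, 3, 5] / [2, 4] / [6] / [7]
  Insert 7 (step 8): P = [1, 4, 6, 7] / [2, 5] / [3] / [8];  Q = [1, 3, 5, 8] / [2, 4] / [6] / [7]
Final shape: (4, 2, 1, 1).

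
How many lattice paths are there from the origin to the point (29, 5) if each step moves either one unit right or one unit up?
Number of paths = 278256

A monotone lattice path from (0, 0) to (29, 5) consists of 29 east steps and 5 north steps in some order, so it is determined by which 29 of the 34 steps are east. The count is C(34, 29) = 278256.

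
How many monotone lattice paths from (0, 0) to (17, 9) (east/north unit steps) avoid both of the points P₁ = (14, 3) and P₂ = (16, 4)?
Number of paths = 3050600

Inclusion–exclusion. Total paths: C(26, 17) = 3124550. Through P₁: C(17, 14)·C(9, 3) = 57120. Through P₂: C(20, 16)·C(6, 1) = 29070. Since P₁ is strictly southwest of P₂, a monotone path through both must visit P₁ then P₂; paths through both = C(17, 14)·C(3, 2)·C(6, 1) = 12240. Avoid both = 3124550 − 57120 − 29070 + 12240 = 3050600.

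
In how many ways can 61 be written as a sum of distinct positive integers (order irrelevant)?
q(61) = 12076

A partition into distinct parts is a strictly decreasing sequence summing to n. The recurrence d(n, m) = d(n, m−1) + d(n−m, m−1) (use part m at most once) with q(n) = d(n, n) gives q(61) = 12076. (Euler's theorem: # distinct-part partitions = # odd-part partitions.)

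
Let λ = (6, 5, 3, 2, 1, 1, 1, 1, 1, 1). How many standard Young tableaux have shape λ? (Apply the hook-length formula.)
# SYT of shape (6, 5, 3, 2, 1, 1, 1, 1, 1, 1) = 1206492210

Hook-length formula: f^λ = n! / Π hook(c), product over all cells c of the Young diagram. For λ = (6, 5, 3, 2, 1, 1, 1, 1, 1, 1), n = 22 boxes. Hook lengths by row (left-to-right, top-to-bottom): [15, 8, 6, 4, 3, 1]; [13, 6, 4, 2, 1]; [10, 3, 1]; [8, 1]; [6]; [5]; [4]; [3]; [2]; [1]. Product of hooks = 931627008000. So f^λ = 22! / 931627008000 = 1124000727777607680000 / 931627008000 = 1206492210.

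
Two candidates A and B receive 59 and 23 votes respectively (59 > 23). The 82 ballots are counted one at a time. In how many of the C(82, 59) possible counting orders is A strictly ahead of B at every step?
Strict-lead orderings = 58209948451105027200

Total orderings of the 82 votes with 59 for A: C(82, 59) = 132589327027517006400. By the Bertrand ballot formula (Cycle Lemma / reflection principle), the number of orderings in which A is strictly ahead of B throughout is (p − q)/(p + q) · C(p + q, p) = (59 − 23)/(59 + 23) · 132589327027517006400 = 58209948451105027200.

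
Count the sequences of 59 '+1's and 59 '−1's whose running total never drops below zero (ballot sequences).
C_59 = 405944995127576985730643443367112

These ballot sequences are counted by the Catalan number C_n = (1/(n + 1)) · C(2n, n). For n = 59: C_59 = (1/60) · C(118, 59) = 24356699707654619143838606602026720/60 = 405944995127576985730643443367112.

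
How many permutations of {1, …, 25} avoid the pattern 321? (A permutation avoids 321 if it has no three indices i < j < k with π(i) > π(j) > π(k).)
C_25 = 4861946401452

These 321-avoiding permutations are counted by the Catalan number C_n = (1/(n + 1)) · C(2n, n). For n = 25: C_25 = (1/26) · C(50, 25) = 126410606437752/26 = 4861946401452.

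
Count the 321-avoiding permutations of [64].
C_64 = 368479169875816659479009042713546950

These 321-avoiding permutations are counted by the Catalan number C_n = (1/(n + 1)) · C(2n, n). For n = 64: C_64 = (1/65) · C(128, 64) = 23951146041928082866135587776380551750/65 = 368479169875816659479009042713546950.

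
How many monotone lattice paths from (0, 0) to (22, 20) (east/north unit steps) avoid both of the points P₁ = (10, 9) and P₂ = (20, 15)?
Number of paths = 336217563080

Inclusion–exclusion. Total paths: C(42, 22) = 513791607420. Through P₁: C(19, 10)·C(23, 12) = 124902261484. Through P₂: C(35, 20)·C(7, 2) = 68206806360. Since P₁ is strictly southwest of P₂, a monotone path through both must visit P₁ then P₂; paths through both = C(19, 10)·C(16, 10)·C(7, 2) = 15535023504. Avoid both = 513791607420 − 124902261484 − 68206806360 + 15535023504 = 336217563080.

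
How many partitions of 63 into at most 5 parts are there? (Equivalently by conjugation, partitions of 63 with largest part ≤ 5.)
p(63, parts ≤ 5) = 8529

Use the recurrence p(n, m) = p(n, m−1) + p(n−m, m): either the largest part is < m (count p(n, m−1)) or the largest part is exactly m (remove one copy of m, count p(n−m, m)). With p(0, ·) = 1 this gives p(63, parts ≤ 5) = 8529. (By conjugating Young diagrams, this also counts partitions of 63 into at most 5 parts.)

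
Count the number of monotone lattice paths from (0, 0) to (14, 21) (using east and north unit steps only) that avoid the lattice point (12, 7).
Number of paths = 2313912840

Total paths from (0, 0) to (14, 21): C(35, 14) = 2319959400. Paths through (12, 7): (paths (0, 0) → (12, 7)) × (paths (12, 7) → (14, 21)) = C(19, 12) · C(16, 2) = 50388 · 120 = 6046560. Avoidance count = 2319959400 − 6046560 = 2313912840.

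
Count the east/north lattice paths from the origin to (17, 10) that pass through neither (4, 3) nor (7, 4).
Number of paths = 4201565

Inclusion–exclusion. Total paths: C(27, 17) = 8436285. Through P₁: C(7, 4)·C(20, 13) = 2713200. Through P₂: C(11, 7)·C(16, 10) = 2642640. Since P₁ is strictly southwest of P₂, a monotone path through both must visit P₁ then P₂; paths through both = C(7, 4)·C(4, 3)·C(16, 10) = 1121120. Avoid both = 8436285 − 2713200 − 2642640 + 1121120 = 4201565.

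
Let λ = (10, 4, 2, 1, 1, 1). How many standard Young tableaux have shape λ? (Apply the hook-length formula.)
# SYT of shape (10, 4, 2, 1, 1, 1) = 7407036

Hook-length formula: f^λ = n! / Π hook(c), product over all cells c of the Young diagram. For λ = (10, 4, 2, 1, 1, 1), n = 19 boxes. Hook lengths by row (left-to-right, top-to-bottom): [15, 11, 9, 8, 6, 5, 4, 3, 2, 1]; [8, 4, 2, 1]; [5, 1]; [3]; [2]; [1]. Product of hooks = 16422912000. So f^λ = 19! / 16422912000 = 121645100408832000 / 16422912000 = 7407036.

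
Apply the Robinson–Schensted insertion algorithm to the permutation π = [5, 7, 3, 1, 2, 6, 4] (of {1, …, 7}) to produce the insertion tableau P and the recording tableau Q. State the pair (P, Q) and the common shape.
P = [1, 2, 4] / [3, 6] / [5, 7];  Q = [1, 2, 6] / [3, 5] / [4, 7];  common shape = (3, 2, 2)

Row-insert the values π_1, π_2, … into P one at a time, bumping the leftmost entry strictly greater than the inserted value down to the next row. The recording tableau Q records, in position (i, j), the step at which that cell was added to P.
  Insert 5 (step 1): P = [5];  Q = [1]
  Insert 7 (step 2): P = [5, 7];  Q = [1, 2]
  Insert 3 (step 3): P = [3, 7] / [5];  Q = [1, 2] / [3]
  Insert 1 (step 4): P = [1, 7] / [3] / [5];  Q = [1, 2] / [3] / [4]
  Insert 2 (step 5): P = [1, 2] / [3, 7] / [5];  Q = [1, 2] / [3, 5] / [4]
  Insert 6 (step 6): P = [1, 2, 6] / [3, 7] / [5];  Q = [1, 2, 6] / [3, 5] / [4]
  Insert 4 (step 7): P = [1, 2, 4] / [3, 6] / [5, 7];  Q = [1, 2, 6] / [3, 5] / [4, 7]
Final shape: (3, 2, 2).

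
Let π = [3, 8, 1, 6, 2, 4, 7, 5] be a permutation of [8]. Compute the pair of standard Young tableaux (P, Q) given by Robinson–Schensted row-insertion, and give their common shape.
P = [1, 2, 4, 5] / [3, 6, 7] / [8];  Q = [1, 2, 6, 7] / [3, 4, 8] / [5];  common shape = (4, 3, 1)

Row-insert the values π_1, π_2, … into P one at a time, bumping the leftmost entry strictly greater than the inserted value down to the next row. The recording tableau Q records, in position (i, j), the step at which that cell was added to P.
  Insert 3 (step 1): P = [3];  Q = [1]
  Insert 8 (step 2): P = [3, 8];  Q = [1, 2]
  Insert 1 (step 3): P = [1, 8] / [3];  Q = [1, 2] / [3]
  Insert 6 (step 4): P = [1, 6] / [3, 8];  Q = [1, 2] / [3, 4]
  Insert 2 (step 5): P = [1, 2] / [3, 6] / [8];  Q = [1, 2] / [3, 4] / [5]
  Insert 4 (step 6): P = [1, 2, 4] / [3, 6] / [8];  Q = [1, 2, 6] / [3, 4] / [5]
  Insert 7 (step 7): P = [1, 2, 4, 7] / [3, 6] / [8];  Q = [1, 2, 6, 7] / [3, 4] / [5]
  Insert 5 (step 8): P = [1, 2, 4, 5] / [3, 6, 7] / [8];  Q = [1, 2, 6, 7] / [3, 4, 8] / [5]
Final shape: (4, 3, 1).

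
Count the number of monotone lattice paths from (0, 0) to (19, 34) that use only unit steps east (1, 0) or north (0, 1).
Number of paths = 119032357903550

A monotone lattice path from (0, 0) to (19, 34) consists of 19 east steps and 34 north steps in some order, so it is determined by which 19 of the 53 steps are east. The count is C(53, 19) = 119032357903550.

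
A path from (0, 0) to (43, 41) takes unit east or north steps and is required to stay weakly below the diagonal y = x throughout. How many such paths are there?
Number of paths = 111809049293180907701460

By the reflection principle (André's argument), the number of monotone paths to (43, 41) with n ≤ m that never go above y = x is C(84, 43) − C(84, 44) = 1639866056299986646288080 − 1528057007006805738586620 = 111809049293180907701460.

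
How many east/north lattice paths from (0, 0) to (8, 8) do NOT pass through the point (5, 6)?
Number of paths = 8250

Total paths from (0, 0) to (8, 8): C(16, 8) = 12870. Paths through (5, 6): (paths (0, 0) → (5, 6)) × (paths (5, 6) → (8, 8)) = C(11, 5) · C(5, 3) = 462 · 10 = 4620. Avoidance count = 12870 − 4620 = 8250.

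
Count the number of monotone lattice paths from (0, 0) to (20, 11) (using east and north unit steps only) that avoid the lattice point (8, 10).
Number of paths = 84103461

Total paths from (0, 0) to (20, 11): C(31, 20) = 84672315. Paths through (8, 10): (paths (0, 0) → (8, 10)) × (paths (8, 10) → (20, 11)) = C(18, 8) · C(13, 12) = 43758 · 13 = 568854. Avoidance count = 84672315 − 568854 = 84103461.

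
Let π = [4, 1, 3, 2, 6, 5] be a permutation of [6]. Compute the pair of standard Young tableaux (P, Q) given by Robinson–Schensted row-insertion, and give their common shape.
P = [1, 2, 5] / [3, 6] / [4];  Q = [1, 3, 5] / [2, 6] / [4];  common shape = (3, 2, 1)

Row-insert the values π_1, π_2, … into P one at a time, bumping the leftmost entry strictly greater than the inserted value down to the next row. The recording tableau Q records, in position (i, j), the step at which that cell was added to P.
  Insert 4 (step 1): P = [4];  Q = [1]
  Insert 1 (step 2): P = [1] / [4];  Q = [1] / [2]
  Insert 3 (step 3): P = [1, 3] / [4];  Q = [1, 3] / [2]
  Insert 2 (step 4): P = [1, 2] / [3] / [4];  Q = [1, 3] / [2] / [4]
  Insert 6 (step 5): P = [1, 2, 6] / [3] / [4];  Q = [1, 3, 5] / [2] / [4]
  Insert 5 (step 6): P = [1, 2, 5] / [3, 6] / [4];  Q = [1, 3, 5] / [2, 6] / [4]
Final shape: (3, 2, 1).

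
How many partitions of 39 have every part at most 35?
p(39, parts ≤ 35) = 31178

Use the recurrence p(n, m) = p(n, m−1) + p(n−m, m): either the largest part is < m (count p(n, m−1)) or the largest part is exactly m (remove one copy of m, count p(n−m, m)). With p(0, ·) = 1 this gives p(39, parts ≤ 35) = 31178. (By conjugating Young diagrams, this also counts partitions of 39 into at most 35 parts.)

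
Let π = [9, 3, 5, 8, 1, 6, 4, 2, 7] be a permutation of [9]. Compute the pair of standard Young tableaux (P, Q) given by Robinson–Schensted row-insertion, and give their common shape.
P = [1, 2, 6, 7] / [3, 4] / [5] / [8] / [9];  Q = [1, 3, 4, 9] / [2, 6] / [5] / [7] / [8];  common shape = (4, 2, 1, 1, 1)

Row-insert the values π_1, π_2, … into P one at a time, bumping the leftmost entry strictly greater than the inserted value down to the next row. The recording tableau Q records, in position (i, j), the step at which that cell was added to P.
  Insert 9 (step 1): P = [9];  Q = [1]
  Insert 3 (step 2): P = [3] / [9];  Q = [1] / [2]
  Insert 5 (step 3): P = [3, 5] / [9];  Q = [1, 3] / [2]
  Insert 8 (step 4): P = [3, 5, 8] / [9];  Q = [1, 3, 4] / [2]
  Insert 1 (step 5): P = [1, 5, 8] / [3] / [9];  Q = [1, 3, 4] / [2] / [5]
  Insert 6 (step 6): P = [1, 5, 6] / [3, 8] / [9];  Q = [1, 3, 4] / [2, 6] / [5]
  Insert 4 (step 7): P = [1, 4, 6] / [3, 5] / [8] / [9];  Q = [1, 3, 4] / [2, 6] / [5] / [7]
  Insert 2 (step 8): P = [1, 2, 6] / [3, 4] / [5] / [8] / [9];  Q = [1, 3, 4] / [2, 6] / [5] / [7] / [8]
  Insert 7 (step 9): P = [1, 2, 6, 7] / [3, 4] / [5] / [8] / [9];  Q = [1, 3, 4, 9] / [2, 6] / [5] / [7] / [8]
Final shape: (4, 2, 1, 1, 1).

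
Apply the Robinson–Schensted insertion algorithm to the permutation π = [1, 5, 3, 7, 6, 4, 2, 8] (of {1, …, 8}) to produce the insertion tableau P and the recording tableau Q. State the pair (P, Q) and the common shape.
P = [1, 2, 4, 8] / [3, 6] / [5] / [7];  Q = [1, 2, 4, 8] / [3, 5] / [6] / [7];  common shape = (4, 2, 1, 1)

Row-insert the values π_1, π_2, … into P one at a time, bumping the leftmost entry strictly greater than the inserted value down to the next row. The recording tableau Q records, in position (i, j), the step at which that cell was added to P.
  Insert 1 (step 1): P = [1];  Q = [1]
  Insert 5 (step 2): P = [1, 5];  Q = [1, 2]
  Insert 3 (step 3): P = [1, 3] / [5];  Q = [1, 2] / [3]
  Insert 7 (step 4): P = [1, 3, 7] / [5];  Q = [1, 2, 4] / [3]
  Insert 6 (step 5): P = [1, 3, 6] / [5, 7];  Q = [1, 2, 4] / [3, 5]
  Insert 4 (step 6): P = [1, 3, 4] / [5, 6] / [7];  Q = [1, 2, 4] / [3, 5] / [6]
  Insert 2 (step 7): P = [1, 2, 4] / [3, 6] / [5] / [7];  Q = [1, 2, 4] / [3, 5] / [6] / [7]
  Insert 8 (step 8): P = [1, 2, 4, 8] / [3, 6] / [5] / [7];  Q = [1, 2, 4, 8] / [3, 5] / [6] / [7]
Final shape: (4, 2, 1, 1).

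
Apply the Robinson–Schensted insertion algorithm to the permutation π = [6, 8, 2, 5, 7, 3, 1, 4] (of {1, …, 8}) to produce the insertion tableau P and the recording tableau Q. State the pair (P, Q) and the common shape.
P = [1, 3, 4] / [2, 7] / [5, 8] / [6];  Q = [1, 2, 5] / [3, 4] / [6, 8] / [7];  common shape = (3, 2, 2, 1)

Row-insert the values π_1, π_2, … into P one at a time, bumping the leftmost entry strictly greater than the inserted value down to the next row. The recording tableau Q records, in position (i, j), the step at which that cell was added to P.
  Insert 6 (step 1): P = [6];  Q = [1]
  Insert 8 (step 2): P = [6, 8];  Q = [1, 2]
  Insert 2 (step 3): P = [2, 8] / [6];  Q = [1, 2] / [3]
  Insert 5 (step 4): P = [2, 5] / [6, 8];  Q = [1, 2] / [3, 4]
  Insert 7 (step 5): P = [2, 5, 7] / [6, 8];  Q = [1, 2, 5] / [3, 4]
  Insert 3 (step 6): P = [2, 3, 7] / [5, 8] / [6];  Q = [1, 2, 5] / [3, 4] / [6]
  Insert 1 (step 7): P = [1, 3, 7] / [2, 8] / [5] / [6];  Q = [1, 2, 5] / [3, 4] / [6] / [7]
  Insert 4 (step 8): P = [1, 3, 4] / [2, 7] / [5, 8] / [6];  Q = [1, 2, 5] / [3, 4] / [6, 8] / [7]
Final shape: (3, 2, 2, 1).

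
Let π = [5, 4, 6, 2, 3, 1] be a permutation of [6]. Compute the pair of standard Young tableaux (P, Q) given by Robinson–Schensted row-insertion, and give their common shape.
P = [1, 3] / [2, 6] / [4] / [5];  Q = [1, 3] / [2, 5] / [4] / [6];  common shape = (2, 2, 1, 1)

Row-insert the values π_1, π_2, … into P one at a time, bumping the leftmost entry strictly greater than the inserted value down to the next row. The recording tableau Q records, in position (i, j), the step at which that cell was added to P.
  Insert 5 (step 1): P = [5];  Q = [1]
  Insert 4 (step 2): P = [4] / [5];  Q = [1] / [2]
  Insert 6 (step 3): P = [4, 6] / [5];  Q = [1, 3] / [2]
  Insert 2 (step 4): P = [2, 6] / [4] / [5];  Q = [1, 3] / [2] / [4]
  Insert 3 (step 5): P = [2, 3] / [4, 6] / [5];  Q = [1, 3] / [2, 5] / [4]
  Insert 1 (step 6): P = [1, 3] / [2, 6] / [4] / [5];  Q = [1, 3] / [2, 5] / [4] / [6]
Final shape: (2, 2, 1, 1).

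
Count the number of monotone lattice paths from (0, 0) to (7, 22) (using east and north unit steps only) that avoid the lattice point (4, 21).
Number of paths = 1510180

Total paths from (0, 0) to (7, 22): C(29, 7) = 1560780. Paths through (4, 21): (paths (0, 0) → (4, 21)) × (paths (4, 21) → (7, 22)) = C(25, 4) · C(4, 3) = 12650 · 4 = 50600. Avoidance count = 1560780 − 50600 = 1510180.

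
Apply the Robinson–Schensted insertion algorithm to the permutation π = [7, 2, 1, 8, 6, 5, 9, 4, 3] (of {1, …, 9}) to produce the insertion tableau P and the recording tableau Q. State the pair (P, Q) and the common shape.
P = [1, 3, 9] / [2, 4] / [5, 8] / [6] / [7];  Q = [1, 4, 7] / [2, 5] / [3, 6] / [8] / [9];  common shape = (3, 2, 2, 1, 1)

Row-insert the values π_1, π_2, … into P one at a time, bumping the leftmost entry strictly greater than the inserted value down to the next row. The recording tableau Q records, in position (i, j), the step at which that cell was added to P.
  Insert 7 (step 1): P = [7];  Q = [1]
  Insert 2 (step 2): P = [2] / [7];  Q = [1] / [2]
  Insert 1 (step 3): P = [1] / [2] / [7];  Q = [1] / [2] / [3]
  Insert 8 (step 4): P = [1, 8] / [2] / [7];  Q = [1, 4] / [2] / [3]
  Insert 6 (step 5): P = [1, 6] / [2, 8] / [7];  Q = [1, 4] / [2, 5] / [3]
  Insert 5 (step 6): P = [1, 5] / [2, 6] / [7, 8];  Q = [1, 4] / [2, 5] / [3, 6]
  Insert 9 (step 7): P = [1, 5, 9] / [2, 6] / [7, 8];  Q = [1, 4, 7] / [2, 5] / [3, 6]
  Insert 4 (step 8): P = [1, 4, 9] / [2, 5] / [6, 8] / [7];  Q = [1, 4, 7] / [2, 5] / [3, 6] / [8]
  Insert 3 (step 9): P = [1, 3, 9] / [2, 4] / [5, 8] / [6] / [7];  Q = [1, 4, 7] / [2, 5] / [3, 6] / [8] / [9]
Final shape: (3, 2, 2, 1, 1).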